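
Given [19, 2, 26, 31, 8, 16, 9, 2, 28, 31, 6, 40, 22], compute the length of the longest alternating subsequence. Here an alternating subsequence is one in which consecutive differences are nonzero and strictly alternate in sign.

10

Track the best alternating length ending on an up-step vs a down-step at each position: up/down = 1/1, 1/2, 3/1, 3/1, 3/4, 5/4, 5/6, 1/6, 7/4, 7/1, 7/8, 9/1, 9/10.
The maximum over both is 10; one such subsequence is 19, 2, 26, 8, 16, 9, 28, 6, 40, 22.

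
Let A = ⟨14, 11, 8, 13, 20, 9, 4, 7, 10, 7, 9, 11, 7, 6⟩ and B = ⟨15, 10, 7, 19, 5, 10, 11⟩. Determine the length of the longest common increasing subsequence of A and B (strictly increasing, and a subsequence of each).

For each value that appears in both, track the longest common increasing run ending there.
The best achievable length is 3; one witness is 7, 10, 11 (A-positions 8,9,12, B-positions 3,6,7).

3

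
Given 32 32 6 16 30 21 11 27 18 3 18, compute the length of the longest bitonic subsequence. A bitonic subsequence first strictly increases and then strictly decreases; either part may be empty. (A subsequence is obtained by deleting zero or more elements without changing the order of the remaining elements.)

6

Let inc[i] be the LIS ending at i and dec[i] the longest strictly decreasing subsequence starting at i. inc = [1, 1, 1, 2, 3, 3, 2, 4, 3, 1, 3], dec = [5, 5, 2, 3, 4, 3, 2, 3, 2, 1, 1].
max_i inc[i]+dec[i]−1 = 6, with one witness 6, 16, 30, 27, 18, 3.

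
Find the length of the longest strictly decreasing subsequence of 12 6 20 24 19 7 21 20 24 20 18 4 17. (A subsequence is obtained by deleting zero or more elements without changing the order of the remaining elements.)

5

One longest decreasing subsequence is 24, 21, 20, 18, 4 (positions 4,7,8,11,12), of length 5; no longer one exists.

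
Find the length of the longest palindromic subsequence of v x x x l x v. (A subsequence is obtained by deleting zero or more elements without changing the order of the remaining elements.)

One longest palindromic subsequence is vxxxxv (positions 1,2,3,4,6,7); it reads the same forward and backward, and the interval DP gives dp[1][7] = 6.

6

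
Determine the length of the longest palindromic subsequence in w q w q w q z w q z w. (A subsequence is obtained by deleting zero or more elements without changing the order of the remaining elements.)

9

One longest palindromic subsequence is wqwqwqwqw (positions 1,2,3,4,5,6,8,9,11); it reads the same forward and backward, and the interval DP gives dp[1][11] = 9.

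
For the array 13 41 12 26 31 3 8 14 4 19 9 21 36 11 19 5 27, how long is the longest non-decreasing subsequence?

6

One longest non-decreasing subsequence is 3, 8, 14, 19, 21, 36 (positions 6,7,8,10,12,13), of length 6; no longer one exists.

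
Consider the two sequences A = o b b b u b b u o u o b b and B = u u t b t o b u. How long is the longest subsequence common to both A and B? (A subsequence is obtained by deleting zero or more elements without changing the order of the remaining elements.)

A longest common subsequence is ubbu (length 4); the LCS DP confirms no longer common subsequence exists.

4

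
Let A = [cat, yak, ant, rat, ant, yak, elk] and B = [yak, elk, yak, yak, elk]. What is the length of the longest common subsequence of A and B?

A longest common subsequence is yak, yak, elk (length 3); the LCS DP confirms no longer common subsequence exists.

3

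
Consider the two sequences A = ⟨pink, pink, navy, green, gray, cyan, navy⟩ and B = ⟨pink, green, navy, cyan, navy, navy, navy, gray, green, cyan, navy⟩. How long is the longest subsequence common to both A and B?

5

A longest common subsequence is pink, navy, green, cyan, navy (length 5); the LCS DP confirms no longer common subsequence exists.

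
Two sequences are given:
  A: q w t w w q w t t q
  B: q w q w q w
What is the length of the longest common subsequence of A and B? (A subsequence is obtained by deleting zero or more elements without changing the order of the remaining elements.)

Backtracking the LCS table gives one alignment: q (A1,B1) → w (A2,B2) → w (A5,B4) → q (A6,B5) → w (A7,B6).
So the longest common subsequence has length 5.

5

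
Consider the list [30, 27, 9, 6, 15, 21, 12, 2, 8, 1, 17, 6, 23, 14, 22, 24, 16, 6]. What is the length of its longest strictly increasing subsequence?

One longest increasing subsequence is 9, 15, 21, 23, 24 (positions 3,5,6,13,16), of length 5; no longer one exists.

5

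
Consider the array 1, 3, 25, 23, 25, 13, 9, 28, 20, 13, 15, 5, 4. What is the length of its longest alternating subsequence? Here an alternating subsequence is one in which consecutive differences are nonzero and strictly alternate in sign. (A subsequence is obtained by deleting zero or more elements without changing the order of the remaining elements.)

Track the best alternating length ending on an up-step vs a down-step at each position: up/down = 1/1, 2/1, 2/1, 2/3, 4/1, 2/5, 2/5, 6/1, 6/7, 6/7, 8/7, 2/9, 2/9.
The maximum over both is 9; one such subsequence is 1, 25, 23, 25, 13, 28, 13, 15, 5.

9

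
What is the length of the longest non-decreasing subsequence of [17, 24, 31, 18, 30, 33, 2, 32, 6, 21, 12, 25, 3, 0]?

4

One longest non-decreasing subsequence is 17, 24, 31, 33 (positions 1,2,3,6), of length 4; no longer one exists.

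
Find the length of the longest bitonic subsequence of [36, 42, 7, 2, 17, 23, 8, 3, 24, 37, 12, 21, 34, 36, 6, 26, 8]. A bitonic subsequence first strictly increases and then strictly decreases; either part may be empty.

8

Let inc[i] be the LIS ending at i and dec[i] the longest strictly decreasing subsequence starting at i. inc = [1, 2, 1, 1, 2, 3, 2, 2, 4, 5, 3, 4, 5, 6, 3, 5, 4], dec = [4, 5, 2, 1, 3, 3, 2, 1, 3, 4, 2, 2, 3, 3, 1, 2, 1].
max_i inc[i]+dec[i]−1 = 8, with one witness 7, 17, 23, 24, 37, 36, 26, 8.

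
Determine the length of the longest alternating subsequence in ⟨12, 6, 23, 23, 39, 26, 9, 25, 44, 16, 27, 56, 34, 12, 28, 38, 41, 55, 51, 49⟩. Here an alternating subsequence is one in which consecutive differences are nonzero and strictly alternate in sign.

A longest alternating subsequence is 12, 6, 23, 9, 25, 16, 56, 34, 55, 51 (positions 1,2,3,7,8,10,12,13,18,19); its 9 consecutive differences strictly alternate in sign, and length 10 is optimal.

10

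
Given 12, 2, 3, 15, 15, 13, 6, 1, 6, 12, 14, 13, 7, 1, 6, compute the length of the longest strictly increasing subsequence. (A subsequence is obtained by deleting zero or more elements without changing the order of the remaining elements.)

5

Let dp[i] be the longest increasing subsequence ending at position i. Then dp = [1, 1, 2, 3, 3, 3, 3, 1, 3, 4, 5, 5, 4, 1, 3].
The maximum is 5; one witness is 2, 3, 6, 12, 14 at positions 2,3,7,10,11.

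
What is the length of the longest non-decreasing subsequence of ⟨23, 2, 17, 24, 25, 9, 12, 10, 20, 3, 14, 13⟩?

4

One longest non-decreasing subsequence is 2, 17, 24, 25 (positions 2,3,4,5), of length 4; no longer one exists.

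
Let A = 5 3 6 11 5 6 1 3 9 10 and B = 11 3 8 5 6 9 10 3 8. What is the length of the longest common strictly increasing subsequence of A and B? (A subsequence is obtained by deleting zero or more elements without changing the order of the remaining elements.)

For each value that appears in both, track the longest common increasing run ending there.
The best achievable length is 5; one witness is 3, 5, 6, 9, 10 (A-positions 2,5,6,9,10, B-positions 2,4,5,6,7).

5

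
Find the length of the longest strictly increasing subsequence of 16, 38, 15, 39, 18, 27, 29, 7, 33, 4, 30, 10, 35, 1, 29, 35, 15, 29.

6

One longest increasing subsequence is 16, 18, 27, 29, 33, 35 (positions 1,5,6,7,9,13), of length 6; no longer one exists.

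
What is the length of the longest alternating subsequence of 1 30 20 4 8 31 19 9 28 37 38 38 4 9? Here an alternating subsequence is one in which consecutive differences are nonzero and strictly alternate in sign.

8

A longest alternating subsequence is 1, 30, 20, 31, 19, 28, 4, 9 (positions 1,2,3,6,7,9,13,14); its 7 consecutive differences strictly alternate in sign, and length 8 is optimal.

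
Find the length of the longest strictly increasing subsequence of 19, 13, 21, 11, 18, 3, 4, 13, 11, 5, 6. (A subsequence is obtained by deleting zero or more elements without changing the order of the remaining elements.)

One longest increasing subsequence is 3, 4, 5, 6 (positions 6,7,10,11), of length 4; no longer one exists.

4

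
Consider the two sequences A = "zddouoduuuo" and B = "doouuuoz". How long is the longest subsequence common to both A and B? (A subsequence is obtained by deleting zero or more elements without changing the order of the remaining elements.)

A longest common subsequence is doouuuo (length 7); the LCS DP confirms no longer common subsequence exists.

7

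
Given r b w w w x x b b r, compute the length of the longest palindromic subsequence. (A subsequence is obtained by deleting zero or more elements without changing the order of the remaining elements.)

Using dp[i][j] = 2 + dp[i+1][j−1] if the ends match, else max(dp[i+1][j], dp[i][j−1]):
dp[1][10] = 7. A witness is rbwwwbr at positions 1,2,3,4,5,9,10.

7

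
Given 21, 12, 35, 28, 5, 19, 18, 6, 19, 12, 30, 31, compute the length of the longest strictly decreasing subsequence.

5

Let dp[i] be the longest decreasing subsequence ending at position i. Then dp = [1, 2, 1, 2, 3, 3, 4, 5, 3, 5, 2, 2].
The maximum is 5; one witness is 35, 28, 19, 18, 6 at positions 3,4,6,7,8.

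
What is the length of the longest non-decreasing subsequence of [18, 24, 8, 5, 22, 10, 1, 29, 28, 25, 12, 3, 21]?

Scanning left to right, the best length ending at each element is: 18→1, 24→2, 8→1, 5→1, 22→2, 10→2, 1→1, 29→3, 28→3, 25→3, 12→3, 3→2, 21→4.
So the longest non-decreasing subsequence has length 4, e.g. 8, 10, 12, 21.

4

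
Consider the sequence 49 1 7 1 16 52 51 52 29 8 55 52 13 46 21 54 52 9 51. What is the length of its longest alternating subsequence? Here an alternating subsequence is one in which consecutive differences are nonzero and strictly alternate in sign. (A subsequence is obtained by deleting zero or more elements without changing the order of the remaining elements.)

15

Track the best alternating length ending on an up-step vs a down-step at each position: up/down = 1/1, 1/2, 3/2, 1/4, 5/2, 5/1, 5/6, 7/1, 5/8, 5/8, 9/1, 9/10, 9/10, 11/10, 11/12, 13/10, 13/14, 9/14, 15/14.
The maximum over both is 15; one such subsequence is 49, 1, 7, 1, 52, 51, 52, 29, 55, 13, 46, 21, 54, 9, 51.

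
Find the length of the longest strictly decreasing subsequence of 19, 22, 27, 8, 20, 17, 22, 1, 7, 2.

5

Let dp[i] be the longest decreasing subsequence ending at position i. Then dp = [1, 1, 1, 2, 2, 3, 2, 4, 4, 5].
The maximum is 5; one witness is 22, 20, 17, 7, 2 at positions 2,5,6,9,10.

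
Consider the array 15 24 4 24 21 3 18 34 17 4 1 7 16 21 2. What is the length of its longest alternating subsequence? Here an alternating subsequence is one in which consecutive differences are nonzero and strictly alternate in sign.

9

Track the best alternating length ending on an up-step vs a down-step at each position: up/down = 1/1, 2/1, 1/3, 4/1, 4/5, 1/5, 6/5, 6/1, 6/7, 6/7, 1/7, 8/7, 8/7, 8/7, 8/9.
The maximum over both is 9; one such subsequence is 15, 24, 4, 24, 3, 18, 4, 7, 2.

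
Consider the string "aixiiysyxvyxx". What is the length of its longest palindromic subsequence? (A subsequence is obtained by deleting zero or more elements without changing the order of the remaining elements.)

5

One longest palindromic subsequence is xxyxx (positions 3,9,11,12,13); it reads the same forward and backward, and the interval DP gives dp[1][13] = 5.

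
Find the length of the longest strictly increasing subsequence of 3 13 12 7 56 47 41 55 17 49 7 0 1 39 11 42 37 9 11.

Let dp[i] be the longest increasing subsequence ending at position i. Then dp = [1, 2, 2, 2, 3, 3, 3, 4, 3, 4, 2, 1, 2, 4, 3, 5, 4, 3, 4].
The maximum is 5; one witness is 3, 13, 17, 39, 42 at positions 1,2,9,14,16.

5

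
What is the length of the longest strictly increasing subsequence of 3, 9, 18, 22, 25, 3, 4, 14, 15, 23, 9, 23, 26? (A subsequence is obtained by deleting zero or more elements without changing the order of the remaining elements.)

Let dp[i] be the longest increasing subsequence ending at position i. Then dp = [1, 2, 3, 4, 5, 1, 2, 3, 4, 5, 3, 5, 6].
The maximum is 6; one witness is 3, 9, 18, 22, 25, 26 at positions 1,2,3,4,5,13.

6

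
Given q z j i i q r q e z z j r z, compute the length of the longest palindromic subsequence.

7

One longest palindromic subsequence is zjqrqjz (positions 2,3,6,7,8,12,14); it reads the same forward and backward, and the interval DP gives dp[1][14] = 7.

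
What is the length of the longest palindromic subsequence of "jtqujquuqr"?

Using dp[i][j] = 2 + dp[i+1][j−1] if the ends match, else max(dp[i+1][j], dp[i][j−1]):
dp[1][10] = 5. A witness is quuuq at positions 3,4,7,8,9.

5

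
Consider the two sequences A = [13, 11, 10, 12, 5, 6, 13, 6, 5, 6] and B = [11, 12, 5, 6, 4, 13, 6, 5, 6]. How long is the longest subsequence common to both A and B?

8

A longest common subsequence is 11, 12, 5, 6, 13, 6, 5, 6 (length 8); the LCS DP confirms no longer common subsequence exists.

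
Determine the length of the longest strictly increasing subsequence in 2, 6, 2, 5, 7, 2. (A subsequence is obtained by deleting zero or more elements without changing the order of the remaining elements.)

Scanning left to right, the best length ending at each element is: 2→1, 6→2, 2→1, 5→2, 7→3, 2→1.
So the longest increasing subsequence has length 3, e.g. 2, 6, 7.

3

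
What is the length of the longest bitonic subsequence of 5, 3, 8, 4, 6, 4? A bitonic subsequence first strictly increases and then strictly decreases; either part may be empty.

4

One longest bitonic subsequence is 5, 8, 6, 4 (positions 1,3,5,6): it rises to 8 then falls. Length 4 is optimal.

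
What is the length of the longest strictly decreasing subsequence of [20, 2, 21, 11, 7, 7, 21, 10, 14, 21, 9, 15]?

Scanning left to right, the best length ending at each element is: 20→1, 2→2, 21→1, 11→2, 7→3, 7→3, 21→1, 10→3, 14→2, 21→1, 9→4, 15→2.
So the longest decreasing subsequence has length 4, e.g. 20, 11, 10, 9.

4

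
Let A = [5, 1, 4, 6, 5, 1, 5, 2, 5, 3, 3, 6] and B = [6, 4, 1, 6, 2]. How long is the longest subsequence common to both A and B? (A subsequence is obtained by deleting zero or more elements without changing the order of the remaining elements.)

3

A longest common subsequence is 1, 6, 2 (length 3); the LCS DP confirms no longer common subsequence exists.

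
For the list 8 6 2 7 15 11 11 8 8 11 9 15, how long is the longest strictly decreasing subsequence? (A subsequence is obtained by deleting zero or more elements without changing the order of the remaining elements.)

3

Let dp[i] be the longest decreasing subsequence ending at position i. Then dp = [1, 2, 3, 2, 1, 2, 2, 3, 3, 2, 3, 1].
The maximum is 3; one witness is 8, 6, 2 at positions 1,2,3.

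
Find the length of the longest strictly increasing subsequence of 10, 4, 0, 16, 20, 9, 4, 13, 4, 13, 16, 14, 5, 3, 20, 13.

Let dp[i] be the longest increasing subsequence ending at position i. Then dp = [1, 1, 1, 2, 3, 2, 2, 3, 2, 3, 4, 4, 3, 2, 5, 4].
The maximum is 5; one witness is 4, 9, 13, 16, 20 at positions 2,6,8,11,15.

5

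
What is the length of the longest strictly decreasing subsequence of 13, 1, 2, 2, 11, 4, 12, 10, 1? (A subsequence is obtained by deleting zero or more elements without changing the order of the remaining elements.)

Scanning left to right, the best length ending at each element is: 13→1, 1→2, 2→2, 2→2, 11→2, 4→3, 12→2, 10→3, 1→4.
So the longest decreasing subsequence has length 4, e.g. 13, 11, 4, 1.

4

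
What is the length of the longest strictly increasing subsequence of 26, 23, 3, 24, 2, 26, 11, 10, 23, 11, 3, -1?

Let dp[i] be the longest increasing subsequence ending at position i. Then dp = [1, 1, 1, 2, 1, 3, 2, 2, 3, 3, 2, 1].
The maximum is 3; one witness is 23, 24, 26 at positions 2,4,6.

3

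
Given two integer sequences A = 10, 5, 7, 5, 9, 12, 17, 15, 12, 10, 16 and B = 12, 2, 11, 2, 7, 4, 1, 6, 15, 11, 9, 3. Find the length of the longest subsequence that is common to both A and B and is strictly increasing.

2

A longest common strictly increasing subsequence is 12, 15 (length 2); it appears in order in both A and B, and no longer such subsequence exists.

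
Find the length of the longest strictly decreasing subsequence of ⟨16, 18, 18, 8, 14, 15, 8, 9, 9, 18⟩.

3

Let dp[i] be the longest decreasing subsequence ending at position i. Then dp = [1, 1, 1, 2, 2, 2, 3, 3, 3, 1].
The maximum is 3; one witness is 16, 14, 8 at positions 1,5,7.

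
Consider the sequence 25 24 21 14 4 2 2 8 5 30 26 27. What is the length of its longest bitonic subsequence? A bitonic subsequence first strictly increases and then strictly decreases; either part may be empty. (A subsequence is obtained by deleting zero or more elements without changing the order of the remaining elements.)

One longest bitonic subsequence is 25, 24, 21, 14, 8, 5 (positions 1,2,3,4,8,9): it rises to 25 then falls. Length 6 is optimal.

6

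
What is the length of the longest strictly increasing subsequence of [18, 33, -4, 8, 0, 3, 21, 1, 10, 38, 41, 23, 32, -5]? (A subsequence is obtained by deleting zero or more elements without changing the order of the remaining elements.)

6

Scanning left to right, the best length ending at each element is: 18→1, 33→2, -4→1, 8→2, 0→2, 3→3, 21→4, 1→3, 10→4, 38→5, 41→6, 23→5, 32→6, -5→1.
So the longest increasing subsequence has length 6, e.g. -4, 0, 3, 21, 38, 41.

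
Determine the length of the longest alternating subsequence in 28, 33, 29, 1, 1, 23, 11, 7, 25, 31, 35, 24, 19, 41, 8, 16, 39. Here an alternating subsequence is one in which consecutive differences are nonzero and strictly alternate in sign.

A longest alternating subsequence is 28, 33, 1, 23, 11, 25, 24, 41, 8, 16 (positions 1,2,4,6,7,9,12,14,15,16); its 9 consecutive differences strictly alternate in sign, and length 10 is optimal.

10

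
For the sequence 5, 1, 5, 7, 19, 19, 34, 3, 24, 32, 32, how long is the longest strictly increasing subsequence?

6

Scanning left to right, the best length ending at each element is: 5→1, 1→1, 5→2, 7→3, 19→4, 19→4, 34→5, 3→2, 24→5, 32→6, 32→6.
So the longest increasing subsequence has length 6, e.g. 1, 5, 7, 19, 24, 32.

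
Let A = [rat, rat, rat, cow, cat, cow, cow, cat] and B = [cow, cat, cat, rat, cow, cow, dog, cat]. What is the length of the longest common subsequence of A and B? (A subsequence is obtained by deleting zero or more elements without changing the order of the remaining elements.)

A longest common subsequence is cow, cat, cow, cow, cat (length 5); the LCS DP confirms no longer common subsequence exists.

5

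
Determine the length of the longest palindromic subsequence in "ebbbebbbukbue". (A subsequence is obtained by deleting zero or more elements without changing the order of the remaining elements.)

One longest palindromic subsequence is ebbbbbbbe (positions 1,2,3,4,6,7,8,11,13); it reads the same forward and backward, and the interval DP gives dp[1][13] = 9.

9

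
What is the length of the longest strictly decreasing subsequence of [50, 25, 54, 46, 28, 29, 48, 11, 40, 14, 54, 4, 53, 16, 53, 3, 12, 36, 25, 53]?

Scanning left to right, the best length ending at each element is: 50→1, 25→2, 54→1, 46→2, 28→3, 29→3, 48→2, 11→4, 40→3, 14→4, 54→1, 4→5, 53→2, 16→4, 53→2, 3→6, 12→5, 36→4, 25→5, 53→2.
So the longest decreasing subsequence has length 6, e.g. 50, 46, 28, 11, 4, 3.

6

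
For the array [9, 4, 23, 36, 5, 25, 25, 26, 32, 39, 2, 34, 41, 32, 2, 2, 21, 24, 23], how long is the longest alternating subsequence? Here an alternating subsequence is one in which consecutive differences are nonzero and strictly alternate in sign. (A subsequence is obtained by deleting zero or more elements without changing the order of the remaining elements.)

10

A longest alternating subsequence is 9, 4, 23, 5, 25, 2, 34, 2, 24, 23 (positions 1,2,3,5,6,11,12,15,18,19); its 9 consecutive differences strictly alternate in sign, and length 10 is optimal.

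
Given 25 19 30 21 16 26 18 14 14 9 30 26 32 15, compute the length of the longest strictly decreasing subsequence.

5

One longest decreasing subsequence is 25, 19, 16, 14, 9 (positions 1,2,5,8,10), of length 5; no longer one exists.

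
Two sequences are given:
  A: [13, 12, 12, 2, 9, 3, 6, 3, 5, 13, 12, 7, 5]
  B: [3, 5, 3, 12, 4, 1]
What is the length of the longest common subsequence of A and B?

3

A longest common subsequence is 3, 3, 12 (length 3); the LCS DP confirms no longer common subsequence exists.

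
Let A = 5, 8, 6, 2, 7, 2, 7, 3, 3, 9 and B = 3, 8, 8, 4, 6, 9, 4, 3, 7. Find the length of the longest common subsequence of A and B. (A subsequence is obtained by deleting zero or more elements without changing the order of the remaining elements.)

3

A longest common subsequence is 8, 6, 7 (length 3); the LCS DP confirms no longer common subsequence exists.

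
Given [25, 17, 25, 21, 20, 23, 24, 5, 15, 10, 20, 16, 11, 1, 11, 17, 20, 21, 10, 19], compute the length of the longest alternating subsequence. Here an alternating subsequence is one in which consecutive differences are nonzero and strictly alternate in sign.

13

A longest alternating subsequence is 25, 17, 25, 21, 23, 5, 15, 10, 20, 1, 11, 10, 19 (positions 1,2,3,4,6,8,9,10,11,14,15,19,20); its 12 consecutive differences strictly alternate in sign, and length 13 is optimal.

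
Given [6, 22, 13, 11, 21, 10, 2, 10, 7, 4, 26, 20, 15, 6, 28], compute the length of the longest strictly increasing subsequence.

5

Let dp[i] be the longest increasing subsequence ending at position i. Then dp = [1, 2, 2, 2, 3, 2, 1, 2, 2, 2, 4, 3, 3, 3, 5].
The maximum is 5; one witness is 6, 13, 21, 26, 28 at positions 1,3,5,11,15.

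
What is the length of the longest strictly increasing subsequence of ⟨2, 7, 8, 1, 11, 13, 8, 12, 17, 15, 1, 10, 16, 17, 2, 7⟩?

Let dp[i] be the longest increasing subsequence ending at position i. Then dp = [1, 2, 3, 1, 4, 5, 3, 5, 6, 6, 1, 4, 7, 8, 2, 3].
The maximum is 8; one witness is 2, 7, 8, 11, 13, 15, 16, 17 at positions 1,2,3,5,6,10,13,14.

8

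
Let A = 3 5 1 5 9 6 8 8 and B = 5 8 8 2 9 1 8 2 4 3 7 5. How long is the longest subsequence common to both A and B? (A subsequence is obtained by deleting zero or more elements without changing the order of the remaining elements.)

A longest common subsequence is 5, 1, 5 (length 3); the LCS DP confirms no longer common subsequence exists.

3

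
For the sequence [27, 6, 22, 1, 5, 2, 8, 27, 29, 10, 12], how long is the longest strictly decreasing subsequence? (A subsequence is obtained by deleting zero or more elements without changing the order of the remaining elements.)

Scanning left to right, the best length ending at each element is: 27→1, 6→2, 22→2, 1→3, 5→3, 2→4, 8→3, 27→1, 29→1, 10→3, 12→3.
So the longest decreasing subsequence has length 4, e.g. 27, 6, 5, 2.

4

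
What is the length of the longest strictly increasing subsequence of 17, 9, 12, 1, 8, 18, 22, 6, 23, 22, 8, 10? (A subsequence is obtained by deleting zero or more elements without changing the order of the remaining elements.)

Scanning left to right, the best length ending at each element is: 17→1, 9→1, 12→2, 1→1, 8→2, 18→3, 22→4, 6→2, 23→5, 22→4, 8→3, 10→4.
So the longest increasing subsequence has length 5, e.g. 9, 12, 18, 22, 23.

5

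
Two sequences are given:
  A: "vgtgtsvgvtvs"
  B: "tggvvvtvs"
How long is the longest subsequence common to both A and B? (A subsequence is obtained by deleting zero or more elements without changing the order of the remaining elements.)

Backtracking the LCS table gives one alignment: g (A2,B2) → g (A4,B3) → v (A7,B5) → v (A9,B6) → t (A10,B7) → v (A11,B8) → s (A12,B9).
So the longest common subsequence has length 7.

7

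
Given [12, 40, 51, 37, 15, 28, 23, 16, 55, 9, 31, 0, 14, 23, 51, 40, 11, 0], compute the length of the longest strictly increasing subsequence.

5

Let dp[i] be the longest increasing subsequence ending at position i. Then dp = [1, 2, 3, 2, 2, 3, 3, 3, 4, 1, 4, 1, 2, 4, 5, 5, 2, 1].
The maximum is 5; one witness is 12, 15, 28, 31, 51 at positions 1,5,6,11,15.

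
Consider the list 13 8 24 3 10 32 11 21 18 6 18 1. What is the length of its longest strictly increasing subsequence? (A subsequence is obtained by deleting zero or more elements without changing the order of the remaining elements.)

4

One longest increasing subsequence is 8, 10, 11, 21 (positions 2,5,7,8), of length 4; no longer one exists.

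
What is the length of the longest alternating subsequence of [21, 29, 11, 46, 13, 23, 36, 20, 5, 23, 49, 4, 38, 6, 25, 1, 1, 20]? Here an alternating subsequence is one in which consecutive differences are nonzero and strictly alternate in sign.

14

A longest alternating subsequence is 21, 29, 11, 46, 13, 23, 20, 23, 4, 38, 6, 25, 1, 20 (positions 1,2,3,4,5,6,8,10,12,13,14,15,16,18); its 13 consecutive differences strictly alternate in sign, and length 14 is optimal.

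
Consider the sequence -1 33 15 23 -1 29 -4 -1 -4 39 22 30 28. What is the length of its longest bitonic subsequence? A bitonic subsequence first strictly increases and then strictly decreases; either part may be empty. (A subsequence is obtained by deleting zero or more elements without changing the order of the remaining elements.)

7

Let inc[i] be the LIS ending at i and dec[i] the longest strictly decreasing subsequence starting at i. inc = [1, 2, 2, 3, 1, 4, 1, 2, 1, 5, 3, 5, 4], dec = [2, 4, 3, 3, 2, 3, 1, 2, 1, 3, 1, 2, 1].
max_i inc[i]+dec[i]−1 = 7, with one witness -1, 15, 23, 29, 39, 30, 28.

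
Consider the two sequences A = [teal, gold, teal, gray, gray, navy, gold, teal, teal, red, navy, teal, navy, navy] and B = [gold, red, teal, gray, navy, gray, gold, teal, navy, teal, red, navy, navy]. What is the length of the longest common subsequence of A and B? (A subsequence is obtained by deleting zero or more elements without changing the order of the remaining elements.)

A longest common subsequence is gold, teal, gray, gray, gold, teal, teal, red, navy, navy (length 10); the LCS DP confirms no longer common subsequence exists.

10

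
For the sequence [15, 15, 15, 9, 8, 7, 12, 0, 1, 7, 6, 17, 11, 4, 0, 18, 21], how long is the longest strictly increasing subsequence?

Let dp[i] be the longest increasing subsequence ending at position i. Then dp = [1, 1, 1, 1, 1, 1, 2, 1, 2, 3, 3, 4, 4, 3, 1, 5, 6].
The maximum is 6; one witness is 0, 1, 7, 17, 18, 21 at positions 8,9,10,12,16,17.

6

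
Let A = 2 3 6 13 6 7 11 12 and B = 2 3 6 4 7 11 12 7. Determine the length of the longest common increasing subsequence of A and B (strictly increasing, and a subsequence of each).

For each value that appears in both, track the longest common increasing run ending there.
The best achievable length is 6; one witness is 2, 3, 6, 7, 11, 12 (A-positions 1,2,3,6,7,8, B-positions 1,2,3,5,6,7).

6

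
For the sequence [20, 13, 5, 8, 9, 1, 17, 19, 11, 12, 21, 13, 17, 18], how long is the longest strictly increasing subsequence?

8

One longest increasing subsequence is 5, 8, 9, 11, 12, 13, 17, 18 (positions 3,4,5,9,10,12,13,14), of length 8; no longer one exists.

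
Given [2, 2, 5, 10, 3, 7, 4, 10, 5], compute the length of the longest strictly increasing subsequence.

Let dp[i] be the longest increasing subsequence ending at position i. Then dp = [1, 1, 2, 3, 2, 3, 3, 4, 4].
The maximum is 4; one witness is 2, 5, 7, 10 at positions 1,3,6,8.

4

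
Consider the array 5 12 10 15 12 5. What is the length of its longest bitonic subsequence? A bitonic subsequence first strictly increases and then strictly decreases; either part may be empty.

5

One longest bitonic subsequence is 5, 12, 15, 12, 5 (positions 1,2,4,5,6): it rises to 15 then falls. Length 5 is optimal.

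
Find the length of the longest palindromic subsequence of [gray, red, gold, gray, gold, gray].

5

One longest palindromic subsequence is gray gold gray gold gray (positions 1,3,4,5,6); it reads the same forward and backward, and the interval DP gives dp[1][6] = 5.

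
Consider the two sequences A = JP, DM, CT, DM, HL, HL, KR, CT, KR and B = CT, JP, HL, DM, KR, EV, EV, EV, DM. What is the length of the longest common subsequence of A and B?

3

A longest common subsequence is JP, DM, DM (length 3); the LCS DP confirms no longer common subsequence exists.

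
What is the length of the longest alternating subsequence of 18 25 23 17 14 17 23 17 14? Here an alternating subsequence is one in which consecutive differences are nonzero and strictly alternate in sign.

5

Track the best alternating length ending on an up-step vs a down-step at each position: up/down = 1/1, 2/1, 2/3, 1/3, 1/3, 4/3, 4/3, 4/5, 1/5.
The maximum over both is 5; one such subsequence is 18, 25, 17, 23, 17.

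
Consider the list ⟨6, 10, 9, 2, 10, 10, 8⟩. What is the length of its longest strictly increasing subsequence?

Let dp[i] be the longest increasing subsequence ending at position i. Then dp = [1, 2, 2, 1, 3, 3, 2].
The maximum is 3; one witness is 6, 9, 10 at positions 1,3,5.

3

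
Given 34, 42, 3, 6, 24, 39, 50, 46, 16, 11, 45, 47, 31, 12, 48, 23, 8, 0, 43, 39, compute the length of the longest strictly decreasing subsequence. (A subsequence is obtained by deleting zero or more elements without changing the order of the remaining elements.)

7

One longest decreasing subsequence is 50, 46, 45, 31, 12, 8, 0 (positions 7,8,11,13,14,17,18), of length 7; no longer one exists.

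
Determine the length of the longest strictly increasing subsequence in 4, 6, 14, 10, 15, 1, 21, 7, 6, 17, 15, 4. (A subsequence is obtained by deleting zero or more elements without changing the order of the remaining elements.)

Scanning left to right, the best length ending at each element is: 4→1, 6→2, 14→3, 10→3, 15→4, 1→1, 21→5, 7→3, 6→2, 17→5, 15→4, 4→2.
So the longest increasing subsequence has length 5, e.g. 4, 6, 14, 15, 21.

5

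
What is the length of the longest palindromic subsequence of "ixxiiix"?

5

Using dp[i][j] = 2 + dp[i+1][j−1] if the ends match, else max(dp[i+1][j], dp[i][j−1]):
dp[1][7] = 5. A witness is xiiix at positions 2,4,5,6,7.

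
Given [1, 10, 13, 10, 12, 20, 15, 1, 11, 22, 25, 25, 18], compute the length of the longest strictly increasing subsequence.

6

Scanning left to right, the best length ending at each element is: 1→1, 10→2, 13→3, 10→2, 12→3, 20→4, 15→4, 1→1, 11→3, 22→5, 25→6, 25→6, 18→5.
So the longest increasing subsequence has length 6, e.g. 1, 10, 13, 20, 22, 25.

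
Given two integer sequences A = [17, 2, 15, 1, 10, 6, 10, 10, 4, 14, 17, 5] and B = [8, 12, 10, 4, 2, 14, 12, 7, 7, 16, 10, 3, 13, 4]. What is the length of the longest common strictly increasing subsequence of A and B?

2

A longest common strictly increasing subsequence is 10, 14 (length 2); it appears in order in both A and B, and no longer such subsequence exists.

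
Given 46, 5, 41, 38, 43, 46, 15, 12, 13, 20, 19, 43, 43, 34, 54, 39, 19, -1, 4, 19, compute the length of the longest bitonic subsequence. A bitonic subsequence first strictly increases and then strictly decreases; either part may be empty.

9

Let inc[i] be the LIS ending at i and dec[i] the longest strictly decreasing subsequence starting at i. inc = [1, 1, 2, 2, 3, 4, 2, 2, 3, 4, 4, 5, 5, 5, 6, 6, 4, 1, 2, 4], dec = [6, 2, 5, 4, 4, 5, 3, 2, 2, 3, 2, 4, 4, 3, 4, 3, 2, 1, 1, 1].
max_i inc[i]+dec[i]−1 = 9, with one witness 5, 12, 13, 20, 43, 54, 39, 19, 4.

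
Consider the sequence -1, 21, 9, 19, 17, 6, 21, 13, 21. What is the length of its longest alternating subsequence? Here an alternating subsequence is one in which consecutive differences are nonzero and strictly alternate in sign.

8

Track the best alternating length ending on an up-step vs a down-step at each position: up/down = 1/1, 2/1, 2/3, 4/3, 4/5, 2/5, 6/1, 6/7, 8/1.
The maximum over both is 8; one such subsequence is -1, 21, 9, 19, 17, 21, 13, 21.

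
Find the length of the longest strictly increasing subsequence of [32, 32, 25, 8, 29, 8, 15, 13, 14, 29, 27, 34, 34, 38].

6

One longest increasing subsequence is 8, 13, 14, 29, 34, 38 (positions 4,8,9,10,12,14), of length 6; no longer one exists.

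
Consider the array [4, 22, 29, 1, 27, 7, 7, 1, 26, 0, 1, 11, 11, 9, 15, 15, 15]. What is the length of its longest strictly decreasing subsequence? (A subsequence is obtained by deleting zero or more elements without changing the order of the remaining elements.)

One longest decreasing subsequence is 29, 27, 7, 1, 0 (positions 3,5,6,8,10), of length 5; no longer one exists.

5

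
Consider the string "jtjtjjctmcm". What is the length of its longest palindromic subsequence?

One longest palindromic subsequence is tjjjt (positions 2,3,5,6,8); it reads the same forward and backward, and the interval DP gives dp[1][11] = 5.

5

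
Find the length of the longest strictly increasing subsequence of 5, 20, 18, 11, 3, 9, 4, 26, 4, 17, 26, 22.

Scanning left to right, the best length ending at each element is: 5→1, 20→2, 18→2, 11→2, 3→1, 9→2, 4→2, 26→3, 4→2, 17→3, 26→4, 22→4.
So the longest increasing subsequence has length 4, e.g. 5, 11, 17, 26.

4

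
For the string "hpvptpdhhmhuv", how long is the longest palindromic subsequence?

5

One longest palindromic subsequence is vhmhv (positions 3,9,10,11,13); it reads the same forward and backward, and the interval DP gives dp[1][13] = 5.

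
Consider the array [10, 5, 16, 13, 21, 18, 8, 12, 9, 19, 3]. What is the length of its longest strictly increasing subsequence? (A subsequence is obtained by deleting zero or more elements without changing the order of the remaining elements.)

4

Let dp[i] be the longest increasing subsequence ending at position i. Then dp = [1, 1, 2, 2, 3, 3, 2, 3, 3, 4, 1].
The maximum is 4; one witness is 10, 16, 18, 19 at positions 1,3,6,10.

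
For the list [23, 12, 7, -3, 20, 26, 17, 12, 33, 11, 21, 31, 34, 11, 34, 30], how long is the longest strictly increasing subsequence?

Let dp[i] be the longest increasing subsequence ending at position i. Then dp = [1, 1, 1, 1, 2, 3, 2, 2, 4, 2, 3, 4, 5, 2, 5, 4].
The maximum is 5; one witness is 12, 20, 26, 33, 34 at positions 2,5,6,9,13.

5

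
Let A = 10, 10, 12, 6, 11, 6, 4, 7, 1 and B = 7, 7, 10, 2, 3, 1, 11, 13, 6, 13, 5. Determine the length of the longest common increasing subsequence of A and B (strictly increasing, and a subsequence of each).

2

A longest common strictly increasing subsequence is 10, 11 (length 2); it appears in order in both A and B, and no longer such subsequence exists.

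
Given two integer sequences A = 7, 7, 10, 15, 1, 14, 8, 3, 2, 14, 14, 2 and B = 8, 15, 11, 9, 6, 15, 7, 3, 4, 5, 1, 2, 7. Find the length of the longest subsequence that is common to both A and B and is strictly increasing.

2

A longest common strictly increasing subsequence is 1, 2 (length 2); it appears in order in both A and B, and no longer such subsequence exists.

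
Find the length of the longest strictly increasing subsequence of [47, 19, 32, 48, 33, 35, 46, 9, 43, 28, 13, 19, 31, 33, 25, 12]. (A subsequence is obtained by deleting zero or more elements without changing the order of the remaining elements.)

5

Let dp[i] be the longest increasing subsequence ending at position i. Then dp = [1, 1, 2, 3, 3, 4, 5, 1, 5, 2, 2, 3, 4, 5, 4, 2].
The maximum is 5; one witness is 19, 32, 33, 35, 46 at positions 2,3,5,6,7.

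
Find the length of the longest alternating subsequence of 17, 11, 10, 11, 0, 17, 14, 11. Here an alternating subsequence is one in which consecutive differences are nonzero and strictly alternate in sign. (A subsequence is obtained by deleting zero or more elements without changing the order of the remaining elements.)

Track the best alternating length ending on an up-step vs a down-step at each position: up/down = 1/1, 1/2, 1/2, 3/2, 1/4, 5/1, 5/6, 5/6.
The maximum over both is 6; one such subsequence is 17, 10, 11, 0, 17, 14.

6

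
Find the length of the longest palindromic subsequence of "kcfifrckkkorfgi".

9

One longest palindromic subsequence is ifrkkkrfi (positions 4,5,6,8,9,10,12,13,15); it reads the same forward and backward, and the interval DP gives dp[1][15] = 9.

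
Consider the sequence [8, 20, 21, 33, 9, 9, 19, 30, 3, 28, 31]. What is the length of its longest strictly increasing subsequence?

5

Scanning left to right, the best length ending at each element is: 8→1, 20→2, 21→3, 33→4, 9→2, 9→2, 19→3, 30→4, 3→1, 28→4, 31→5.
So the longest increasing subsequence has length 5, e.g. 8, 20, 21, 30, 31.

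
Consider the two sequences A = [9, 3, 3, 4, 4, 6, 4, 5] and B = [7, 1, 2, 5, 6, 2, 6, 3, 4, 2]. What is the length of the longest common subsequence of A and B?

A longest common subsequence is 3, 4 (length 2); the LCS DP confirms no longer common subsequence exists.

2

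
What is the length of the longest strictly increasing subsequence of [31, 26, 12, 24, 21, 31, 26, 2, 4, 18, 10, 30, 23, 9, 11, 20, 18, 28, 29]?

7

One longest increasing subsequence is 2, 4, 10, 11, 20, 28, 29 (positions 8,9,11,15,16,18,19), of length 7; no longer one exists.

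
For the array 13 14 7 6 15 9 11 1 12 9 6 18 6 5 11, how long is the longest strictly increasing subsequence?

Let dp[i] be the longest increasing subsequence ending at position i. Then dp = [1, 2, 1, 1, 3, 2, 3, 1, 4, 2, 2, 5, 2, 2, 3].
The maximum is 5; one witness is 7, 9, 11, 12, 18 at positions 3,6,7,9,12.

5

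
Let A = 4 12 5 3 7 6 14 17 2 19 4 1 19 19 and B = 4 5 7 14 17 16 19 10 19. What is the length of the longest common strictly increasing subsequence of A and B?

A longest common strictly increasing subsequence is 4, 5, 7, 14, 17, 19 (length 6); it appears in order in both A and B, and no longer such subsequence exists.

6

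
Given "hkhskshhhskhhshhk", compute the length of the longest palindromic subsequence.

Using dp[i][j] = 2 + dp[i+1][j−1] if the ends match, else max(dp[i+1][j], dp[i][j−1]):
dp[1][17] = 13. A witness is khskshhhskshk at positions 2,3,4,5,6,7,8,9,10,11,14,16,17.

13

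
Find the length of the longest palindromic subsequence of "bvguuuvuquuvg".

Using dp[i][j] = 2 + dp[i+1][j−1] if the ends match, else max(dp[i+1][j], dp[i][j−1]):
dp[1][13] = 9. A witness is guuuvuuug at positions 3,4,5,6,7,8,10,11,13.

9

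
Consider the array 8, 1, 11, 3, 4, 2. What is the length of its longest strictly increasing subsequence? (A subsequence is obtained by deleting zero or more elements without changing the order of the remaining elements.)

One longest increasing subsequence is 1, 3, 4 (positions 2,4,5), of length 3; no longer one exists.

3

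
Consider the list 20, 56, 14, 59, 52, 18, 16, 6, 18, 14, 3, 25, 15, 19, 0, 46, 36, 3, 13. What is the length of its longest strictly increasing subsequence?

Scanning left to right, the best length ending at each element is: 20→1, 56→2, 14→1, 59→3, 52→2, 18→2, 16→2, 6→1, 18→3, 14→2, 3→1, 25→4, 15→3, 19→4, 0→1, 46→5, 36→5, 3→2, 13→3.
So the longest increasing subsequence has length 5, e.g. 14, 16, 18, 25, 46.

5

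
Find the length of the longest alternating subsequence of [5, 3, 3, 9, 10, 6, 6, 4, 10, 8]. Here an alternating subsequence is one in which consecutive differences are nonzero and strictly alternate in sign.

A longest alternating subsequence is 5, 3, 9, 6, 10, 8 (positions 1,2,4,6,9,10); its 5 consecutive differences strictly alternate in sign, and length 6 is optimal.

6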